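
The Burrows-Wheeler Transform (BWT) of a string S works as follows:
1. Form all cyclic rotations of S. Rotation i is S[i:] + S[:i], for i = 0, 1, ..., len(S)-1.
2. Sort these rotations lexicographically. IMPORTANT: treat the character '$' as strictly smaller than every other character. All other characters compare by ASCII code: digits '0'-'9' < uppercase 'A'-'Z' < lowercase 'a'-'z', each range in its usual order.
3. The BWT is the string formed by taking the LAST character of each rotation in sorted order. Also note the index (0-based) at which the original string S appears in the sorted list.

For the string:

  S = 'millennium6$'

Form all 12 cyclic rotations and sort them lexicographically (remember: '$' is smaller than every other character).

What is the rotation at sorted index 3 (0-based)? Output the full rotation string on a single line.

All 12 rotations (rotation i = S[i:]+S[:i]):
  rot[0] = millennium6$
  rot[1] = illennium6$m
  rot[2] = llennium6$mi
  rot[3] = lennium6$mil
  rot[4] = ennium6$mill
  rot[5] = nnium6$mille
  rot[6] = nium6$millen
  rot[7] = ium6$millenn
  rot[8] = um6$millenni
  rot[9] = m6$millenniu
  rot[10] = 6$millennium
  rot[11] = $millennium6
Sorted (with $ < everything):
  sorted[0] = $millennium6
  sorted[1] = 6$millennium
  sorted[2] = ennium6$mill
  sorted[3] = illennium6$m
  sorted[4] = ium6$millenn
  sorted[5] = lennium6$mil
  sorted[6] = llennium6$mi
  sorted[7] = m6$millenniu
  sorted[8] = millennium6$
  sorted[9] = nium6$millen
  sorted[10] = nnium6$mille
  sorted[11] = um6$millenni
sorted[3] = illennium6$m

Answer: illennium6$m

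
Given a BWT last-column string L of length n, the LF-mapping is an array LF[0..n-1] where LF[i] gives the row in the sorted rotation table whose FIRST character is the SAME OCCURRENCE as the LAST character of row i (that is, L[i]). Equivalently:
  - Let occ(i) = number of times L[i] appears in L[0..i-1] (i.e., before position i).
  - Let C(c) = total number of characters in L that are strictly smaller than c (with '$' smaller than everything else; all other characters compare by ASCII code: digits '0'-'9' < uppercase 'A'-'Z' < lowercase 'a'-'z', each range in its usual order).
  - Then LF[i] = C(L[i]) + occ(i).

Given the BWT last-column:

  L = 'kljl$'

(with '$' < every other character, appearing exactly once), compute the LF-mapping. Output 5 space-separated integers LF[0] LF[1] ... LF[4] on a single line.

Char counts: '$':1, 'j':1, 'k':1, 'l':2
C (first-col start): C('$')=0, C('j')=1, C('k')=2, C('l')=3
L[0]='k': occ=0, LF[0]=C('k')+0=2+0=2
L[1]='l': occ=0, LF[1]=C('l')+0=3+0=3
L[2]='j': occ=0, LF[2]=C('j')+0=1+0=1
L[3]='l': occ=1, LF[3]=C('l')+1=3+1=4
L[4]='$': occ=0, LF[4]=C('$')+0=0+0=0

Answer: 2 3 1 4 0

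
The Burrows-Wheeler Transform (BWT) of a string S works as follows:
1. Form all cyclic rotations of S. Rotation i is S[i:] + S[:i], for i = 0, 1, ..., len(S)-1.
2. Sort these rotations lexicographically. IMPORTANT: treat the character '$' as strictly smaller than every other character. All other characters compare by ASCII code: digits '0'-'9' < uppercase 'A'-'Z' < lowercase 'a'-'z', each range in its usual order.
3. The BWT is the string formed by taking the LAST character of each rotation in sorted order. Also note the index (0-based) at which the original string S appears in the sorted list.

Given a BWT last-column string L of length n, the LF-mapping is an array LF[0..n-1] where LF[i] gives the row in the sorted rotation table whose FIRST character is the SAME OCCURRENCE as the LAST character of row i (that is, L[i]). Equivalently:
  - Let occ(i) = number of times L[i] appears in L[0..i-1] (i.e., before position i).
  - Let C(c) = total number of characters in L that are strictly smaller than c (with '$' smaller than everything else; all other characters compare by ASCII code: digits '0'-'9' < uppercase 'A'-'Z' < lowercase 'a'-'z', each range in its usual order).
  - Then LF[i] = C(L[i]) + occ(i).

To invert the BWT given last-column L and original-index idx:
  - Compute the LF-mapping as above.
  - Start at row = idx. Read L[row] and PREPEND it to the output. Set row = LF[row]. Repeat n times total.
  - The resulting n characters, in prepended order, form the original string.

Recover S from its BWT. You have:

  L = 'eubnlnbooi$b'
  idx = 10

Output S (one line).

LF mapping: 4 11 1 7 6 8 2 9 10 5 0 3
Walk LF starting at row 10, prepending L[row]:
  step 1: row=10, L[10]='$', prepend. Next row=LF[10]=0
  step 2: row=0, L[0]='e', prepend. Next row=LF[0]=4
  step 3: row=4, L[4]='l', prepend. Next row=LF[4]=6
  step 4: row=6, L[6]='b', prepend. Next row=LF[6]=2
  step 5: row=2, L[2]='b', prepend. Next row=LF[2]=1
  step 6: row=1, L[1]='u', prepend. Next row=LF[1]=11
  step 7: row=11, L[11]='b', prepend. Next row=LF[11]=3
  step 8: row=3, L[3]='n', prepend. Next row=LF[3]=7
  step 9: row=7, L[7]='o', prepend. Next row=LF[7]=9
  step 10: row=9, L[9]='i', prepend. Next row=LF[9]=5
  step 11: row=5, L[5]='n', prepend. Next row=LF[5]=8
  step 12: row=8, L[8]='o', prepend. Next row=LF[8]=10
Reversed output: onionbubble$

Answer: onionbubble$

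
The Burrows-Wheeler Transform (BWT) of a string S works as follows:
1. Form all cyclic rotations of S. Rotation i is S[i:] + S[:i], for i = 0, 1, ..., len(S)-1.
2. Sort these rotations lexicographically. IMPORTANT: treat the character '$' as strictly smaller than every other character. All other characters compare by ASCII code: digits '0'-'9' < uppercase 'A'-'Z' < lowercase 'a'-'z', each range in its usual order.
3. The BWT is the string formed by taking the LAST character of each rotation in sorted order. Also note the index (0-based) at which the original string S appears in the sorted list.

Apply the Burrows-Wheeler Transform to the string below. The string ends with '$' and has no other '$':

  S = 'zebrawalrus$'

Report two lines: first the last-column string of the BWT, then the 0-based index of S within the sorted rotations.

Answer: swrezablura$
11

Derivation:
All 12 rotations (rotation i = S[i:]+S[:i]):
  rot[0] = zebrawalrus$
  rot[1] = ebrawalrus$z
  rot[2] = brawalrus$ze
  rot[3] = rawalrus$zeb
  rot[4] = awalrus$zebr
  rot[5] = walrus$zebra
  rot[6] = alrus$zebraw
  rot[7] = lrus$zebrawa
  rot[8] = rus$zebrawal
  rot[9] = us$zebrawalr
  rot[10] = s$zebrawalru
  rot[11] = $zebrawalrus
Sorted (with $ < everything):
  sorted[0] = $zebrawalrus  (last char: 's')
  sorted[1] = alrus$zebraw  (last char: 'w')
  sorted[2] = awalrus$zebr  (last char: 'r')
  sorted[3] = brawalrus$ze  (last char: 'e')
  sorted[4] = ebrawalrus$z  (last char: 'z')
  sorted[5] = lrus$zebrawa  (last char: 'a')
  sorted[6] = rawalrus$zeb  (last char: 'b')
  sorted[7] = rus$zebrawal  (last char: 'l')
  sorted[8] = s$zebrawalru  (last char: 'u')
  sorted[9] = us$zebrawalr  (last char: 'r')
  sorted[10] = walrus$zebra  (last char: 'a')
  sorted[11] = zebrawalrus$  (last char: '$')
Last column: swrezablura$
Original string S is at sorted index 11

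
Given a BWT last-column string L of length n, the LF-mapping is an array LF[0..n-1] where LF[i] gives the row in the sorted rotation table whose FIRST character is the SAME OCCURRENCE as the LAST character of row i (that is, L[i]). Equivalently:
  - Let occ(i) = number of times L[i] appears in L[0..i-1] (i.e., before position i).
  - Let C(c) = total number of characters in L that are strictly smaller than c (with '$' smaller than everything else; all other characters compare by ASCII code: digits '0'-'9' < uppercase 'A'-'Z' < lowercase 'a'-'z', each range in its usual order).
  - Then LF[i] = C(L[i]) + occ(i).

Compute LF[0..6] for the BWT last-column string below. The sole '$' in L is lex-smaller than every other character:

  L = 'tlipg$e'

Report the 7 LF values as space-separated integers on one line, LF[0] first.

Char counts: '$':1, 'e':1, 'g':1, 'i':1, 'l':1, 'p':1, 't':1
C (first-col start): C('$')=0, C('e')=1, C('g')=2, C('i')=3, C('l')=4, C('p')=5, C('t')=6
L[0]='t': occ=0, LF[0]=C('t')+0=6+0=6
L[1]='l': occ=0, LF[1]=C('l')+0=4+0=4
L[2]='i': occ=0, LF[2]=C('i')+0=3+0=3
L[3]='p': occ=0, LF[3]=C('p')+0=5+0=5
L[4]='g': occ=0, LF[4]=C('g')+0=2+0=2
L[5]='$': occ=0, LF[5]=C('$')+0=0+0=0
L[6]='e': occ=0, LF[6]=C('e')+0=1+0=1

Answer: 6 4 3 5 2 0 1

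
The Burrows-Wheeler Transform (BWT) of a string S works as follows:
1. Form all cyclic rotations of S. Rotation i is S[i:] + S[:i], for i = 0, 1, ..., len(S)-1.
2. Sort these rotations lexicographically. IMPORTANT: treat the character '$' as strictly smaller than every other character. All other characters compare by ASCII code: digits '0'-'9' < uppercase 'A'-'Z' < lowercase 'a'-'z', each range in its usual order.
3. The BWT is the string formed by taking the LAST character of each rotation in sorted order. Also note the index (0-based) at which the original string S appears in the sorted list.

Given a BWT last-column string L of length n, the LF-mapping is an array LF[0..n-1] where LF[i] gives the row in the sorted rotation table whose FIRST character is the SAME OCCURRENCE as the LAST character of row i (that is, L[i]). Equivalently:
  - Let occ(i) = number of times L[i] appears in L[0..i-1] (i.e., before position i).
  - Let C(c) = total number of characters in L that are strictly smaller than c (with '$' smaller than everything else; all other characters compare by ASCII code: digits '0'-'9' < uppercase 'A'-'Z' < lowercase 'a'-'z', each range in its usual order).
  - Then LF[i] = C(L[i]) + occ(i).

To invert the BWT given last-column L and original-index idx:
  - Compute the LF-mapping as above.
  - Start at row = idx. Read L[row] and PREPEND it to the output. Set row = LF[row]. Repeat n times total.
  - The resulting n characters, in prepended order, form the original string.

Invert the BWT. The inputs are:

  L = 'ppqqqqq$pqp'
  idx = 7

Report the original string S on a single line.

Answer: qpqqqpqqpp$

Derivation:
LF mapping: 1 2 5 6 7 8 9 0 3 10 4
Walk LF starting at row 7, prepending L[row]:
  step 1: row=7, L[7]='$', prepend. Next row=LF[7]=0
  step 2: row=0, L[0]='p', prepend. Next row=LF[0]=1
  step 3: row=1, L[1]='p', prepend. Next row=LF[1]=2
  step 4: row=2, L[2]='q', prepend. Next row=LF[2]=5
  step 5: row=5, L[5]='q', prepend. Next row=LF[5]=8
  step 6: row=8, L[8]='p', prepend. Next row=LF[8]=3
  step 7: row=3, L[3]='q', prepend. Next row=LF[3]=6
  step 8: row=6, L[6]='q', prepend. Next row=LF[6]=9
  step 9: row=9, L[9]='q', prepend. Next row=LF[9]=10
  step 10: row=10, L[10]='p', prepend. Next row=LF[10]=4
  step 11: row=4, L[4]='q', prepend. Next row=LF[4]=7
Reversed output: qpqqqpqqpp$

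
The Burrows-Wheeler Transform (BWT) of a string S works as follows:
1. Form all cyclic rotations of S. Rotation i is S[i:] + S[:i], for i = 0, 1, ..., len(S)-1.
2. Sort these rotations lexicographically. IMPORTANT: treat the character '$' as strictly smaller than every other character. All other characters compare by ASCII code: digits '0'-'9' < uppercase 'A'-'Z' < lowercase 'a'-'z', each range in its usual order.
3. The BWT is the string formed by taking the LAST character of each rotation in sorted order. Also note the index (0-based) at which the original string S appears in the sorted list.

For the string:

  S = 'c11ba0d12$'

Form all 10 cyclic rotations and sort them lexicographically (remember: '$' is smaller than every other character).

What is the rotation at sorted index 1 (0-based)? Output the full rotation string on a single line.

Answer: 0d12$c11ba

Derivation:
All 10 rotations (rotation i = S[i:]+S[:i]):
  rot[0] = c11ba0d12$
  rot[1] = 11ba0d12$c
  rot[2] = 1ba0d12$c1
  rot[3] = ba0d12$c11
  rot[4] = a0d12$c11b
  rot[5] = 0d12$c11ba
  rot[6] = d12$c11ba0
  rot[7] = 12$c11ba0d
  rot[8] = 2$c11ba0d1
  rot[9] = $c11ba0d12
Sorted (with $ < everything):
  sorted[0] = $c11ba0d12
  sorted[1] = 0d12$c11ba
  sorted[2] = 11ba0d12$c
  sorted[3] = 12$c11ba0d
  sorted[4] = 1ba0d12$c1
  sorted[5] = 2$c11ba0d1
  sorted[6] = a0d12$c11b
  sorted[7] = ba0d12$c11
  sorted[8] = c11ba0d12$
  sorted[9] = d12$c11ba0
sorted[1] = 0d12$c11ba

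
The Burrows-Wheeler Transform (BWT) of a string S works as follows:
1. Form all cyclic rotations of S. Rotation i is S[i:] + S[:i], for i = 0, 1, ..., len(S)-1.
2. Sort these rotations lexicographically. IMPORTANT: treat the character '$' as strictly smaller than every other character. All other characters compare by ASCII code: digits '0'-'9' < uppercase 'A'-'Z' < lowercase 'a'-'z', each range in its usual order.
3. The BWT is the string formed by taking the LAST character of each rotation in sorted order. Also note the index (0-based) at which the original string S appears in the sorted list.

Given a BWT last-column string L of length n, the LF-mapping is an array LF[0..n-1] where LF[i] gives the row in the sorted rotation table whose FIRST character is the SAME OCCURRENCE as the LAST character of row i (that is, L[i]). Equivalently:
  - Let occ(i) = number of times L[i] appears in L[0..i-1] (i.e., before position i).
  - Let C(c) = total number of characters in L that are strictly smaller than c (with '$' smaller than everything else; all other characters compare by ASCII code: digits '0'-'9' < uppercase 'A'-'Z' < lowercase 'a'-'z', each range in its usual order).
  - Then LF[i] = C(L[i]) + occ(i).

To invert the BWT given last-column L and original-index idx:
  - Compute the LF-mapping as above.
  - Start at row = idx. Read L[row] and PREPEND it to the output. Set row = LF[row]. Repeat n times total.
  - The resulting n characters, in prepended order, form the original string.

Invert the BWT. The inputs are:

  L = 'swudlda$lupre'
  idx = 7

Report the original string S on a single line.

Answer: puddlewalrus$

Derivation:
LF mapping: 9 12 10 2 5 3 1 0 6 11 7 8 4
Walk LF starting at row 7, prepending L[row]:
  step 1: row=7, L[7]='$', prepend. Next row=LF[7]=0
  step 2: row=0, L[0]='s', prepend. Next row=LF[0]=9
  step 3: row=9, L[9]='u', prepend. Next row=LF[9]=11
  step 4: row=11, L[11]='r', prepend. Next row=LF[11]=8
  step 5: row=8, L[8]='l', prepend. Next row=LF[8]=6
  step 6: row=6, L[6]='a', prepend. Next row=LF[6]=1
  step 7: row=1, L[1]='w', prepend. Next row=LF[1]=12
  step 8: row=12, L[12]='e', prepend. Next row=LF[12]=4
  step 9: row=4, L[4]='l', prepend. Next row=LF[4]=5
  step 10: row=5, L[5]='d', prepend. Next row=LF[5]=3
  step 11: row=3, L[3]='d', prepend. Next row=LF[3]=2
  step 12: row=2, L[2]='u', prepend. Next row=LF[2]=10
  step 13: row=10, L[10]='p', prepend. Next row=LF[10]=7
Reversed output: puddlewalrus$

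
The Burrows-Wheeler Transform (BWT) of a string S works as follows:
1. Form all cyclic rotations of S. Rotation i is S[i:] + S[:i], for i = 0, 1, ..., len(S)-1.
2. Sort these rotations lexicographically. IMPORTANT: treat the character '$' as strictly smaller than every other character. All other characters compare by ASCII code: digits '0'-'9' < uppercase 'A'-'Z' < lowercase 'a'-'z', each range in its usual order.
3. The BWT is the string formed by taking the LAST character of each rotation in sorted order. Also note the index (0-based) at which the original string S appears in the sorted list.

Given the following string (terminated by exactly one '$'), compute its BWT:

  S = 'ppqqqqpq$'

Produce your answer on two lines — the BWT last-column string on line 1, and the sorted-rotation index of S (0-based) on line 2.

All 9 rotations (rotation i = S[i:]+S[:i]):
  rot[0] = ppqqqqpq$
  rot[1] = pqqqqpq$p
  rot[2] = qqqqpq$pp
  rot[3] = qqqpq$ppq
  rot[4] = qqpq$ppqq
  rot[5] = qpq$ppqqq
  rot[6] = pq$ppqqqq
  rot[7] = q$ppqqqqp
  rot[8] = $ppqqqqpq
Sorted (with $ < everything):
  sorted[0] = $ppqqqqpq  (last char: 'q')
  sorted[1] = ppqqqqpq$  (last char: '$')
  sorted[2] = pq$ppqqqq  (last char: 'q')
  sorted[3] = pqqqqpq$p  (last char: 'p')
  sorted[4] = q$ppqqqqp  (last char: 'p')
  sorted[5] = qpq$ppqqq  (last char: 'q')
  sorted[6] = qqpq$ppqq  (last char: 'q')
  sorted[7] = qqqpq$ppq  (last char: 'q')
  sorted[8] = qqqqpq$pp  (last char: 'p')
Last column: q$qppqqqp
Original string S is at sorted index 1

Answer: q$qppqqqp
1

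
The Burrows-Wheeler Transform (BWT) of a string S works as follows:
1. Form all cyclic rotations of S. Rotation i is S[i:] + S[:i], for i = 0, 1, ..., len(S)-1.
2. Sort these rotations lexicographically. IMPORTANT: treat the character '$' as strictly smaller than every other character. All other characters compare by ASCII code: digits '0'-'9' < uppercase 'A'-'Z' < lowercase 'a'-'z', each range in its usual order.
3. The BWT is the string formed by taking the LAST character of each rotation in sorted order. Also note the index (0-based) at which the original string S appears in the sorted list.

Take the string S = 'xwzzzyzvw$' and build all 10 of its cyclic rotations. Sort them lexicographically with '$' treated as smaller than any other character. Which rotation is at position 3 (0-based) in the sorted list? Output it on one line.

All 10 rotations (rotation i = S[i:]+S[:i]):
  rot[0] = xwzzzyzvw$
  rot[1] = wzzzyzvw$x
  rot[2] = zzzyzvw$xw
  rot[3] = zzyzvw$xwz
  rot[4] = zyzvw$xwzz
  rot[5] = yzvw$xwzzz
  rot[6] = zvw$xwzzzy
  rot[7] = vw$xwzzzyz
  rot[8] = w$xwzzzyzv
  rot[9] = $xwzzzyzvw
Sorted (with $ < everything):
  sorted[0] = $xwzzzyzvw
  sorted[1] = vw$xwzzzyz
  sorted[2] = w$xwzzzyzv
  sorted[3] = wzzzyzvw$x
  sorted[4] = xwzzzyzvw$
  sorted[5] = yzvw$xwzzz
  sorted[6] = zvw$xwzzzy
  sorted[7] = zyzvw$xwzz
  sorted[8] = zzyzvw$xwz
  sorted[9] = zzzyzvw$xw
sorted[3] = wzzzyzvw$x

Answer: wzzzyzvw$x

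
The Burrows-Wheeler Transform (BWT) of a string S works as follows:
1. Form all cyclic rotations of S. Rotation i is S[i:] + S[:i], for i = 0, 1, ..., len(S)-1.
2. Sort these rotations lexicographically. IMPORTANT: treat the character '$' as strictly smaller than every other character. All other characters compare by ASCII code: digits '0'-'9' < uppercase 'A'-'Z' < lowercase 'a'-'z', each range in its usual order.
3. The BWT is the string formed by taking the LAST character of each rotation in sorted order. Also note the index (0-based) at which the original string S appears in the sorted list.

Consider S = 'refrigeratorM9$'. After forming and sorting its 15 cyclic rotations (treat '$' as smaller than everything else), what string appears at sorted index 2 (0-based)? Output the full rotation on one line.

Answer: M9$refrigerator

Derivation:
All 15 rotations (rotation i = S[i:]+S[:i]):
  rot[0] = refrigeratorM9$
  rot[1] = efrigeratorM9$r
  rot[2] = frigeratorM9$re
  rot[3] = rigeratorM9$ref
  rot[4] = igeratorM9$refr
  rot[5] = geratorM9$refri
  rot[6] = eratorM9$refrig
  rot[7] = ratorM9$refrige
  rot[8] = atorM9$refriger
  rot[9] = torM9$refrigera
  rot[10] = orM9$refrigerat
  rot[11] = rM9$refrigerato
  rot[12] = M9$refrigerator
  rot[13] = 9$refrigeratorM
  rot[14] = $refrigeratorM9
Sorted (with $ < everything):
  sorted[0] = $refrigeratorM9
  sorted[1] = 9$refrigeratorM
  sorted[2] = M9$refrigerator
  sorted[3] = atorM9$refriger
  sorted[4] = efrigeratorM9$r
  sorted[5] = eratorM9$refrig
  sorted[6] = frigeratorM9$re
  sorted[7] = geratorM9$refri
  sorted[8] = igeratorM9$refr
  sorted[9] = orM9$refrigerat
  sorted[10] = rM9$refrigerato
  sorted[11] = ratorM9$refrige
  sorted[12] = refrigeratorM9$
  sorted[13] = rigeratorM9$ref
  sorted[14] = torM9$refrigera
sorted[2] = M9$refrigerator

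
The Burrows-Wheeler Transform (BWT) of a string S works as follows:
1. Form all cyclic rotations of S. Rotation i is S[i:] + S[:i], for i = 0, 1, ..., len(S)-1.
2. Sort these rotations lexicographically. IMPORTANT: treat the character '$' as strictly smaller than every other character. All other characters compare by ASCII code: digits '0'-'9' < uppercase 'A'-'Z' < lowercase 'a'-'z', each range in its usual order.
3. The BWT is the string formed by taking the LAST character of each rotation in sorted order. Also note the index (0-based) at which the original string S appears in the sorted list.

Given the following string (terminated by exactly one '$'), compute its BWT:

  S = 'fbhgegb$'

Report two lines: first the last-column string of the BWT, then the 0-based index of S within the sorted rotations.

Answer: bgfg$ehb
4

Derivation:
All 8 rotations (rotation i = S[i:]+S[:i]):
  rot[0] = fbhgegb$
  rot[1] = bhgegb$f
  rot[2] = hgegb$fb
  rot[3] = gegb$fbh
  rot[4] = egb$fbhg
  rot[5] = gb$fbhge
  rot[6] = b$fbhgeg
  rot[7] = $fbhgegb
Sorted (with $ < everything):
  sorted[0] = $fbhgegb  (last char: 'b')
  sorted[1] = b$fbhgeg  (last char: 'g')
  sorted[2] = bhgegb$f  (last char: 'f')
  sorted[3] = egb$fbhg  (last char: 'g')
  sorted[4] = fbhgegb$  (last char: '$')
  sorted[5] = gb$fbhge  (last char: 'e')
  sorted[6] = gegb$fbh  (last char: 'h')
  sorted[7] = hgegb$fb  (last char: 'b')
Last column: bgfg$ehb
Original string S is at sorted index 4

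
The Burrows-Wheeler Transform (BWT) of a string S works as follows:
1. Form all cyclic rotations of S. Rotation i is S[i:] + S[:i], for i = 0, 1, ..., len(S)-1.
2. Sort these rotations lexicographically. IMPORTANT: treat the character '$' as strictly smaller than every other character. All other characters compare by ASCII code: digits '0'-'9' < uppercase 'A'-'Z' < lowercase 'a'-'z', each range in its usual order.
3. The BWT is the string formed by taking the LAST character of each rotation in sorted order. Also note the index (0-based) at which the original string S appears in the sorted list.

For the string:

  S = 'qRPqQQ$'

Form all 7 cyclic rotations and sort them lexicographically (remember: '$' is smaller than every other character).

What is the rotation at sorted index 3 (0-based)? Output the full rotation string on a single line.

All 7 rotations (rotation i = S[i:]+S[:i]):
  rot[0] = qRPqQQ$
  rot[1] = RPqQQ$q
  rot[2] = PqQQ$qR
  rot[3] = qQQ$qRP
  rot[4] = QQ$qRPq
  rot[5] = Q$qRPqQ
  rot[6] = $qRPqQQ
Sorted (with $ < everything):
  sorted[0] = $qRPqQQ
  sorted[1] = PqQQ$qR
  sorted[2] = Q$qRPqQ
  sorted[3] = QQ$qRPq
  sorted[4] = RPqQQ$q
  sorted[5] = qQQ$qRP
  sorted[6] = qRPqQQ$
sorted[3] = QQ$qRPq

Answer: QQ$qRPq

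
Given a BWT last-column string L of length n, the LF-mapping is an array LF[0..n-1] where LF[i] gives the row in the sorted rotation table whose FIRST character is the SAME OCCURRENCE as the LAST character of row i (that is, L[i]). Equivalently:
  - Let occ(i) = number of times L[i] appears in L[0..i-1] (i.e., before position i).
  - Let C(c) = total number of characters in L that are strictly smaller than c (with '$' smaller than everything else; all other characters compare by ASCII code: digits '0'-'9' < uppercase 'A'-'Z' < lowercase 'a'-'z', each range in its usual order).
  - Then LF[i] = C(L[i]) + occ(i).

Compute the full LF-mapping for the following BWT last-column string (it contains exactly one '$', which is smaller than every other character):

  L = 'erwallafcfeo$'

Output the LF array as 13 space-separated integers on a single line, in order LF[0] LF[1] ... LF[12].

Answer: 4 11 12 1 8 9 2 6 3 7 5 10 0

Derivation:
Char counts: '$':1, 'a':2, 'c':1, 'e':2, 'f':2, 'l':2, 'o':1, 'r':1, 'w':1
C (first-col start): C('$')=0, C('a')=1, C('c')=3, C('e')=4, C('f')=6, C('l')=8, C('o')=10, C('r')=11, C('w')=12
L[0]='e': occ=0, LF[0]=C('e')+0=4+0=4
L[1]='r': occ=0, LF[1]=C('r')+0=11+0=11
L[2]='w': occ=0, LF[2]=C('w')+0=12+0=12
L[3]='a': occ=0, LF[3]=C('a')+0=1+0=1
L[4]='l': occ=0, LF[4]=C('l')+0=8+0=8
L[5]='l': occ=1, LF[5]=C('l')+1=8+1=9
L[6]='a': occ=1, LF[6]=C('a')+1=1+1=2
L[7]='f': occ=0, LF[7]=C('f')+0=6+0=6
L[8]='c': occ=0, LF[8]=C('c')+0=3+0=3
L[9]='f': occ=1, LF[9]=C('f')+1=6+1=7
L[10]='e': occ=1, LF[10]=C('e')+1=4+1=5
L[11]='o': occ=0, LF[11]=C('o')+0=10+0=10
L[12]='$': occ=0, LF[12]=C('$')+0=0+0=0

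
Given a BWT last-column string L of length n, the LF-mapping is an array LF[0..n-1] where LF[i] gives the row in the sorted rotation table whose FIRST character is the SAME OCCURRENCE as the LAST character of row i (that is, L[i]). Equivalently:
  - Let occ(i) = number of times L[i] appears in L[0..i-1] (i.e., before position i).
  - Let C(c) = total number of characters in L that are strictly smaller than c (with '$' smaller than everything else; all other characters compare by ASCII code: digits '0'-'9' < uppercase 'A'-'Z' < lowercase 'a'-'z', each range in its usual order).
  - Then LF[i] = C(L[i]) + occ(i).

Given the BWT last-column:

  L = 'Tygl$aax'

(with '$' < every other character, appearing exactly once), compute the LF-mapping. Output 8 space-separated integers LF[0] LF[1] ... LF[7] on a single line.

Answer: 1 7 4 5 0 2 3 6

Derivation:
Char counts: '$':1, 'T':1, 'a':2, 'g':1, 'l':1, 'x':1, 'y':1
C (first-col start): C('$')=0, C('T')=1, C('a')=2, C('g')=4, C('l')=5, C('x')=6, C('y')=7
L[0]='T': occ=0, LF[0]=C('T')+0=1+0=1
L[1]='y': occ=0, LF[1]=C('y')+0=7+0=7
L[2]='g': occ=0, LF[2]=C('g')+0=4+0=4
L[3]='l': occ=0, LF[3]=C('l')+0=5+0=5
L[4]='$': occ=0, LF[4]=C('$')+0=0+0=0
L[5]='a': occ=0, LF[5]=C('a')+0=2+0=2
L[6]='a': occ=1, LF[6]=C('a')+1=2+1=3
L[7]='x': occ=0, LF[7]=C('x')+0=6+0=6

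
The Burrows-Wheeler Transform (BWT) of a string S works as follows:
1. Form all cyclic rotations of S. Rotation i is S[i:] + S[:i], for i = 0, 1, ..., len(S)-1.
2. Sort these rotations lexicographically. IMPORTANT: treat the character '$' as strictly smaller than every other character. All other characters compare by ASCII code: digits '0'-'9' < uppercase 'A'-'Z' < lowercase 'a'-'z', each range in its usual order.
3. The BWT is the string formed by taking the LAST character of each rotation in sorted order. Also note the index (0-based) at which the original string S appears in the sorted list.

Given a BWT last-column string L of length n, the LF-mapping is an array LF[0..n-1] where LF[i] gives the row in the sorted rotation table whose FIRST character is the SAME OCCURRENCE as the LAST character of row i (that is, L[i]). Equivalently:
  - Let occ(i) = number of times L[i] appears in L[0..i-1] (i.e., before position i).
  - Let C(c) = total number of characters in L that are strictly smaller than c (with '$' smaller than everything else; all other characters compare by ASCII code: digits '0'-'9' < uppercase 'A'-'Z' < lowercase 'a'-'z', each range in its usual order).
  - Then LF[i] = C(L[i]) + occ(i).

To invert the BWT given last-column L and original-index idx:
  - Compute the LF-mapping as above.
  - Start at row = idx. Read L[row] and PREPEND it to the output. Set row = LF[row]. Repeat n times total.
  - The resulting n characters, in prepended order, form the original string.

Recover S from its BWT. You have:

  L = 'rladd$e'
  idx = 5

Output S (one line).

LF mapping: 6 5 1 2 3 0 4
Walk LF starting at row 5, prepending L[row]:
  step 1: row=5, L[5]='$', prepend. Next row=LF[5]=0
  step 2: row=0, L[0]='r', prepend. Next row=LF[0]=6
  step 3: row=6, L[6]='e', prepend. Next row=LF[6]=4
  step 4: row=4, L[4]='d', prepend. Next row=LF[4]=3
  step 5: row=3, L[3]='d', prepend. Next row=LF[3]=2
  step 6: row=2, L[2]='a', prepend. Next row=LF[2]=1
  step 7: row=1, L[1]='l', prepend. Next row=LF[1]=5
Reversed output: ladder$

Answer: ladder$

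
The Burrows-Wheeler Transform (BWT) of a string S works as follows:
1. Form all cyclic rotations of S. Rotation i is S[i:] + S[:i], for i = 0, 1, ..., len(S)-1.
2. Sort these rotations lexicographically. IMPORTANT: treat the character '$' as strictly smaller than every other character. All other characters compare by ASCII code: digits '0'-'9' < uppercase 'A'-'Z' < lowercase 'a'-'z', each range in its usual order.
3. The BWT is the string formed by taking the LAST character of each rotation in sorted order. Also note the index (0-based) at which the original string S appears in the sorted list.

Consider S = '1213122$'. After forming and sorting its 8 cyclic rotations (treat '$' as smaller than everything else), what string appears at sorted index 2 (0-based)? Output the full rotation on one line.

Answer: 122$1213

Derivation:
All 8 rotations (rotation i = S[i:]+S[:i]):
  rot[0] = 1213122$
  rot[1] = 213122$1
  rot[2] = 13122$12
  rot[3] = 3122$121
  rot[4] = 122$1213
  rot[5] = 22$12131
  rot[6] = 2$121312
  rot[7] = $1213122
Sorted (with $ < everything):
  sorted[0] = $1213122
  sorted[1] = 1213122$
  sorted[2] = 122$1213
  sorted[3] = 13122$12
  sorted[4] = 2$121312
  sorted[5] = 213122$1
  sorted[6] = 22$12131
  sorted[7] = 3122$121
sorted[2] = 122$1213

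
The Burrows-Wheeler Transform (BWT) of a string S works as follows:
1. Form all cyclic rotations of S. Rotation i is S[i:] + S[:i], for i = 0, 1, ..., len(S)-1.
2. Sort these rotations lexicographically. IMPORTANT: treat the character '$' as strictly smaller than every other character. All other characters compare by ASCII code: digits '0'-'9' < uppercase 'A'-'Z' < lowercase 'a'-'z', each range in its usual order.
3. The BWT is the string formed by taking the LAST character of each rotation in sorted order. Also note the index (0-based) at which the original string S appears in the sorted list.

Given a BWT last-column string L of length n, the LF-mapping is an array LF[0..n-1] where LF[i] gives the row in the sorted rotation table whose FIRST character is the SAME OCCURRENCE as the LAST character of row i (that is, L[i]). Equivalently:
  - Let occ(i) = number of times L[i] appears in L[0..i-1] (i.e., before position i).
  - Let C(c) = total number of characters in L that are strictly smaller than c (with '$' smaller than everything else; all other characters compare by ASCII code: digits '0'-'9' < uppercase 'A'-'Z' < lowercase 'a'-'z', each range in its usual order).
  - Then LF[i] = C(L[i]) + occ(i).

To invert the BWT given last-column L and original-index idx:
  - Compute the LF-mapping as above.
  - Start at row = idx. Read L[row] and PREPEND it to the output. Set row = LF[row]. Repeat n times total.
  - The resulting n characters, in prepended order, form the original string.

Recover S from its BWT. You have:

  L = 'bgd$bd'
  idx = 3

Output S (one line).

LF mapping: 1 5 3 0 2 4
Walk LF starting at row 3, prepending L[row]:
  step 1: row=3, L[3]='$', prepend. Next row=LF[3]=0
  step 2: row=0, L[0]='b', prepend. Next row=LF[0]=1
  step 3: row=1, L[1]='g', prepend. Next row=LF[1]=5
  step 4: row=5, L[5]='d', prepend. Next row=LF[5]=4
  step 5: row=4, L[4]='b', prepend. Next row=LF[4]=2
  step 6: row=2, L[2]='d', prepend. Next row=LF[2]=3
Reversed output: dbdgb$

Answer: dbdgb$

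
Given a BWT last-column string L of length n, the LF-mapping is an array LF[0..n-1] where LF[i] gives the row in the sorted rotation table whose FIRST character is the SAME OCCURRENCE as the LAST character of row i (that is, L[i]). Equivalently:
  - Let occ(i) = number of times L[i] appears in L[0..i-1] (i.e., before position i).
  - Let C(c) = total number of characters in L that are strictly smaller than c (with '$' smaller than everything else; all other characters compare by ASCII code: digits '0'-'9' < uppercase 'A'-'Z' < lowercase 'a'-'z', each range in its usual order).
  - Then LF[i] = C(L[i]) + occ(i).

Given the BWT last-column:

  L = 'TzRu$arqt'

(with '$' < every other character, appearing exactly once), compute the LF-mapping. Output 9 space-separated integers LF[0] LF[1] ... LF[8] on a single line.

Char counts: '$':1, 'R':1, 'T':1, 'a':1, 'q':1, 'r':1, 't':1, 'u':1, 'z':1
C (first-col start): C('$')=0, C('R')=1, C('T')=2, C('a')=3, C('q')=4, C('r')=5, C('t')=6, C('u')=7, C('z')=8
L[0]='T': occ=0, LF[0]=C('T')+0=2+0=2
L[1]='z': occ=0, LF[1]=C('z')+0=8+0=8
L[2]='R': occ=0, LF[2]=C('R')+0=1+0=1
L[3]='u': occ=0, LF[3]=C('u')+0=7+0=7
L[4]='$': occ=0, LF[4]=C('$')+0=0+0=0
L[5]='a': occ=0, LF[5]=C('a')+0=3+0=3
L[6]='r': occ=0, LF[6]=C('r')+0=5+0=5
L[7]='q': occ=0, LF[7]=C('q')+0=4+0=4
L[8]='t': occ=0, LF[8]=C('t')+0=6+0=6

Answer: 2 8 1 7 0 3 5 4 6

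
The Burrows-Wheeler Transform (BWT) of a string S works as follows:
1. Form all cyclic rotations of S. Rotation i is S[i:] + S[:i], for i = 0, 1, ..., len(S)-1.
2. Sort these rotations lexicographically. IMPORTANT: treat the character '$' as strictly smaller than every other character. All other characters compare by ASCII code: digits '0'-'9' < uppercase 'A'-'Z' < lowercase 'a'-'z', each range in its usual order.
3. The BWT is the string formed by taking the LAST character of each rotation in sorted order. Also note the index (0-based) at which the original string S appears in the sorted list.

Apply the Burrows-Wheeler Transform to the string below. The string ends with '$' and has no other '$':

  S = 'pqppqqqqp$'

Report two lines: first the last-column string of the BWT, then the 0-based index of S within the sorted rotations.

Answer: pqq$pqpqqp
3

Derivation:
All 10 rotations (rotation i = S[i:]+S[:i]):
  rot[0] = pqppqqqqp$
  rot[1] = qppqqqqp$p
  rot[2] = ppqqqqp$pq
  rot[3] = pqqqqp$pqp
  rot[4] = qqqqp$pqpp
  rot[5] = qqqp$pqppq
  rot[6] = qqp$pqppqq
  rot[7] = qp$pqppqqq
  rot[8] = p$pqppqqqq
  rot[9] = $pqppqqqqp
Sorted (with $ < everything):
  sorted[0] = $pqppqqqqp  (last char: 'p')
  sorted[1] = p$pqppqqqq  (last char: 'q')
  sorted[2] = ppqqqqp$pq  (last char: 'q')
  sorted[3] = pqppqqqqp$  (last char: '$')
  sorted[4] = pqqqqp$pqp  (last char: 'p')
  sorted[5] = qp$pqppqqq  (last char: 'q')
  sorted[6] = qppqqqqp$p  (last char: 'p')
  sorted[7] = qqp$pqppqq  (last char: 'q')
  sorted[8] = qqqp$pqppq  (last char: 'q')
  sorted[9] = qqqqp$pqpp  (last char: 'p')
Last column: pqq$pqpqqp
Original string S is at sorted index 3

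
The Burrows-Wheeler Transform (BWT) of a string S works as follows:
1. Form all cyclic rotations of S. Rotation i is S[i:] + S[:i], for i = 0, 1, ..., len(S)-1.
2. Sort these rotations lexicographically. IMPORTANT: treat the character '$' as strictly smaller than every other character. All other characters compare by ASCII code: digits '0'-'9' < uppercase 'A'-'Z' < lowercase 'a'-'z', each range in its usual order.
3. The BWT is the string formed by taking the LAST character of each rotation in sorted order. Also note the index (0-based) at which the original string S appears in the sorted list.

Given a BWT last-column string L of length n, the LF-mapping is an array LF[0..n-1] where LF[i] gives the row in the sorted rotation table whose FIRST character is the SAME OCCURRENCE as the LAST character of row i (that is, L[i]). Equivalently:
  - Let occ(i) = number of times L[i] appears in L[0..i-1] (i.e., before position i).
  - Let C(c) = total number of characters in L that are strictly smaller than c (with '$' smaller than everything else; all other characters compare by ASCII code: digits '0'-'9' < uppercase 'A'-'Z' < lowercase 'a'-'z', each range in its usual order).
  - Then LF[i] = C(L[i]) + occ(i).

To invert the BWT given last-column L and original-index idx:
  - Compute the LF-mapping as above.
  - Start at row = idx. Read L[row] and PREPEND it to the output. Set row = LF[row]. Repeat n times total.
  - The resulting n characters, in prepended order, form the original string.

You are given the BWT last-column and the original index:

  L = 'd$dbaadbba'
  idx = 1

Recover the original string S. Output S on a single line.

LF mapping: 7 0 8 4 1 2 9 5 6 3
Walk LF starting at row 1, prepending L[row]:
  step 1: row=1, L[1]='$', prepend. Next row=LF[1]=0
  step 2: row=0, L[0]='d', prepend. Next row=LF[0]=7
  step 3: row=7, L[7]='b', prepend. Next row=LF[7]=5
  step 4: row=5, L[5]='a', prepend. Next row=LF[5]=2
  step 5: row=2, L[2]='d', prepend. Next row=LF[2]=8
  step 6: row=8, L[8]='b', prepend. Next row=LF[8]=6
  step 7: row=6, L[6]='d', prepend. Next row=LF[6]=9
  step 8: row=9, L[9]='a', prepend. Next row=LF[9]=3
  step 9: row=3, L[3]='b', prepend. Next row=LF[3]=4
  step 10: row=4, L[4]='a', prepend. Next row=LF[4]=1
Reversed output: abadbdabd$

Answer: abadbdabd$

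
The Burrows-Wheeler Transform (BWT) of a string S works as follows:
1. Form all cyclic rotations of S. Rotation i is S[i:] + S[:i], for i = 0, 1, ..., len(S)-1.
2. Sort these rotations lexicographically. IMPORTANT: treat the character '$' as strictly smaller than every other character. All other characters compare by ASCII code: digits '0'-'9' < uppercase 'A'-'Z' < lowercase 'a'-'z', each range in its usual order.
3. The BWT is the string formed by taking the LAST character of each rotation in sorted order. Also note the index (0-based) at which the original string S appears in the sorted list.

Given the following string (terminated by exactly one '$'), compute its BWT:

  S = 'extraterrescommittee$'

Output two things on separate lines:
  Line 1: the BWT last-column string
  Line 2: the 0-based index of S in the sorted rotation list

All 21 rotations (rotation i = S[i:]+S[:i]):
  rot[0] = extraterrescommittee$
  rot[1] = xtraterrescommittee$e
  rot[2] = traterrescommittee$ex
  rot[3] = raterrescommittee$ext
  rot[4] = aterrescommittee$extr
  rot[5] = terrescommittee$extra
  rot[6] = errescommittee$extrat
  rot[7] = rrescommittee$extrate
  rot[8] = rescommittee$extrater
  rot[9] = escommittee$extraterr
  rot[10] = scommittee$extraterre
  rot[11] = committee$extraterres
  rot[12] = ommittee$extraterresc
  rot[13] = mmittee$extraterresco
  rot[14] = mittee$extraterrescom
  rot[15] = ittee$extraterrescomm
  rot[16] = ttee$extraterrescommi
  rot[17] = tee$extraterrescommit
  rot[18] = ee$extraterrescommitt
  rot[19] = e$extraterrescommitte
  rot[20] = $extraterrescommittee
Sorted (with $ < everything):
  sorted[0] = $extraterrescommittee  (last char: 'e')
  sorted[1] = aterrescommittee$extr  (last char: 'r')
  sorted[2] = committee$extraterres  (last char: 's')
  sorted[3] = e$extraterrescommitte  (last char: 'e')
  sorted[4] = ee$extraterrescommitt  (last char: 't')
  sorted[5] = errescommittee$extrat  (last char: 't')
  sorted[6] = escommittee$extraterr  (last char: 'r')
  sorted[7] = extraterrescommittee$  (last char: '$')
  sorted[8] = ittee$extraterrescomm  (last char: 'm')
  sorted[9] = mittee$extraterrescom  (last char: 'm')
  sorted[10] = mmittee$extraterresco  (last char: 'o')
  sorted[11] = ommittee$extraterresc  (last char: 'c')
  sorted[12] = raterrescommittee$ext  (last char: 't')
  sorted[13] = rescommittee$extrater  (last char: 'r')
  sorted[14] = rrescommittee$extrate  (last char: 'e')
  sorted[15] = scommittee$extraterre  (last char: 'e')
  sorted[16] = tee$extraterrescommit  (last char: 't')
  sorted[17] = terrescommittee$extra  (last char: 'a')
  sorted[18] = traterrescommittee$ex  (last char: 'x')
  sorted[19] = ttee$extraterrescommi  (last char: 'i')
  sorted[20] = xtraterrescommittee$e  (last char: 'e')
Last column: ersettr$mmoctreetaxie
Original string S is at sorted index 7

Answer: ersettr$mmoctreetaxie
7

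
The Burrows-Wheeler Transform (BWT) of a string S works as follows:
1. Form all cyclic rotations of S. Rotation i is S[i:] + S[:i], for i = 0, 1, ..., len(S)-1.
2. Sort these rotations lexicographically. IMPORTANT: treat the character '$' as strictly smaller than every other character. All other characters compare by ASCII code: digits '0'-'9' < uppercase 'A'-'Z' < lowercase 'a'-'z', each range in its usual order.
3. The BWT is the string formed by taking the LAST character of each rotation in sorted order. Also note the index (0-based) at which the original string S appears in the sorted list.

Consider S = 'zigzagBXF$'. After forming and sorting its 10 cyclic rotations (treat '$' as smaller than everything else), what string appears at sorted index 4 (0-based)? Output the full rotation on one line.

Answer: agBXF$zigz

Derivation:
All 10 rotations (rotation i = S[i:]+S[:i]):
  rot[0] = zigzagBXF$
  rot[1] = igzagBXF$z
  rot[2] = gzagBXF$zi
  rot[3] = zagBXF$zig
  rot[4] = agBXF$zigz
  rot[5] = gBXF$zigza
  rot[6] = BXF$zigzag
  rot[7] = XF$zigzagB
  rot[8] = F$zigzagBX
  rot[9] = $zigzagBXF
Sorted (with $ < everything):
  sorted[0] = $zigzagBXF
  sorted[1] = BXF$zigzag
  sorted[2] = F$zigzagBX
  sorted[3] = XF$zigzagB
  sorted[4] = agBXF$zigz
  sorted[5] = gBXF$zigza
  sorted[6] = gzagBXF$zi
  sorted[7] = igzagBXF$z
  sorted[8] = zagBXF$zig
  sorted[9] = zigzagBXF$
sorted[4] = agBXF$zigz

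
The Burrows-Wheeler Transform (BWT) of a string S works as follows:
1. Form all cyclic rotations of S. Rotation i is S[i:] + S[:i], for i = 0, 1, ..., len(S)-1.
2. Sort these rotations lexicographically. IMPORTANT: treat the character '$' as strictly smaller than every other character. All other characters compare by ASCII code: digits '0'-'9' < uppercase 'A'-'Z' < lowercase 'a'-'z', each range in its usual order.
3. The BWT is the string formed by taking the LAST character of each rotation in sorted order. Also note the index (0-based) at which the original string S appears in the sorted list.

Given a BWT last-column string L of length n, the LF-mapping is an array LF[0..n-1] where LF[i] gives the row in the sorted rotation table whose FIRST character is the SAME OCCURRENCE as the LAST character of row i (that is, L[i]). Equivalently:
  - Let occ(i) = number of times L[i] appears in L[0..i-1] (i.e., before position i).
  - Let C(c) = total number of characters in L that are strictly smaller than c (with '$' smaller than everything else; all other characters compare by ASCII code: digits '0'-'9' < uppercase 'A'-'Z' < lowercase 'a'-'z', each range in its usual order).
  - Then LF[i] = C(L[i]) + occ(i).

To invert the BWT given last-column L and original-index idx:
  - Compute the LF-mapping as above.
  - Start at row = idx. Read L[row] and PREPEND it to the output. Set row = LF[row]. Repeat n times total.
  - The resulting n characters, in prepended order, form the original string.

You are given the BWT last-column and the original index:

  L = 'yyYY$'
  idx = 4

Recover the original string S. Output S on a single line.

LF mapping: 3 4 1 2 0
Walk LF starting at row 4, prepending L[row]:
  step 1: row=4, L[4]='$', prepend. Next row=LF[4]=0
  step 2: row=0, L[0]='y', prepend. Next row=LF[0]=3
  step 3: row=3, L[3]='Y', prepend. Next row=LF[3]=2
  step 4: row=2, L[2]='Y', prepend. Next row=LF[2]=1
  step 5: row=1, L[1]='y', prepend. Next row=LF[1]=4
Reversed output: yYYy$

Answer: yYYy$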